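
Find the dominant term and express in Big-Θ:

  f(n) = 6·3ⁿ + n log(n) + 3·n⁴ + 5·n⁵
Θ(3ⁿ)

Order the terms by growth rate: n log(n) ≺ 3·n⁴ ≺ 5·n⁵ ≺ 6·3ⁿ.
The fastest-growing term 6·3ⁿ dominates as n → ∞; dropping its constant factor gives Θ(3ⁿ).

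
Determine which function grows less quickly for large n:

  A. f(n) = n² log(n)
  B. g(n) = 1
B

f(n) = n² log(n) is O(n² log n), while g(n) = 1 is O(1).
Since O(1) grows slower than O(n² log n), g(n) is dominated.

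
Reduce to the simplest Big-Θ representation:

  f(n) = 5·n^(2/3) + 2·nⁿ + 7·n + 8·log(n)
Θ(nⁿ)

Order the terms by growth rate: 8·log(n) ≺ 5·n^(2/3) ≺ 7·n ≺ 2·nⁿ.
The fastest-growing term 2·nⁿ dominates as n → ∞; dropping its constant factor gives Θ(nⁿ).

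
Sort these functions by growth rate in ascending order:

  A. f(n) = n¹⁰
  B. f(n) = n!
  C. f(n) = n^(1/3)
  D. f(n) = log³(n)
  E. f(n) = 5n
D < C < E < A < B

Comparing growth rates:
D = log³(n) is O(log³ n)
C = n^(1/3) is O(n^(1/3))
E = 5n is O(n)
A = n¹⁰ is O(n¹⁰)
B = n! is O(n!)

Therefore, the order from slowest to fastest is: D < C < E < A < B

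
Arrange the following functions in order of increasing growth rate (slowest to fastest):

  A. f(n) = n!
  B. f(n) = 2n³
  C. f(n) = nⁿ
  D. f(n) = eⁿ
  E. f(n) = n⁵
B < E < D < A < C

Comparing growth rates:
B = 2n³ is O(n³)
E = n⁵ is O(n⁵)
D = eⁿ is O(eⁿ)
A = n! is O(n!)
C = nⁿ is O(nⁿ)

Therefore, the order from slowest to fastest is: B < E < D < A < C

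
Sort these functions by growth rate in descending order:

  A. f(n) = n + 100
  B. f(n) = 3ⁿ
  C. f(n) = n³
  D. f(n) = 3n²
B > C > D > A

Comparing growth rates:
B = 3ⁿ is O(3ⁿ)
C = n³ is O(n³)
D = 3n² is O(n²)
A = n + 100 is O(n)

Therefore, the order from fastest to slowest is: B > C > D > A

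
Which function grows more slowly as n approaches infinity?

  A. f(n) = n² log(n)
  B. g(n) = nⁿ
A

f(n) = n² log(n) is O(n² log n), while g(n) = nⁿ is O(nⁿ).
Since O(n² log n) grows slower than O(nⁿ), f(n) is dominated.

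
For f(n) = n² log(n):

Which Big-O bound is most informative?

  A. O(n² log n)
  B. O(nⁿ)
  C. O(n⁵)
A

f(n) = n² log(n) is O(n² log n).
All listed options are valid Big-O bounds (upper bounds),
but O(n² log n) is the tightest (smallest valid bound).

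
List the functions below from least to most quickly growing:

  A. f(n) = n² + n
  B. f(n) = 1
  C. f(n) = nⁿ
B < A < C

Comparing growth rates:
B = 1 is O(1)
A = n² + n is O(n²)
C = nⁿ is O(nⁿ)

Therefore, the order from slowest to fastest is: B < A < C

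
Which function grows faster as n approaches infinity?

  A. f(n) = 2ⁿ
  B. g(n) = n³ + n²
A

f(n) = 2ⁿ is O(2ⁿ), while g(n) = n³ + n² is O(n³).
Since O(2ⁿ) grows faster than O(n³), f(n) dominates.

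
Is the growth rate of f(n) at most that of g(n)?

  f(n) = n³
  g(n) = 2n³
True

f(n) = n³ and g(n) = 2n³ are both O(n³).
Big-O permits equal growth rates (f ≤ c·g for some c), so f(n) = O(g(n)) is true.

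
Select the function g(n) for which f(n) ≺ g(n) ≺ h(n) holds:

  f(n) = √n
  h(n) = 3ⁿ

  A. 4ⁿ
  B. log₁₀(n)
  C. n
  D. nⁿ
C

We need g(n) with √n = o(g(n)) and g(n) = o(3ⁿ), i.e. O(√n) ≺ g ≺ O(3ⁿ).
Check each option:
  A. 4ⁿ — O(4ⁿ) does not grow strictly slower than h(n)
  B. log₁₀(n) — O(log n) does not grow strictly faster than f(n)
  C. n — O(n) is strictly between O(√n) and O(3ⁿ) ✓
  D. nⁿ — O(nⁿ) does not grow strictly slower than h(n)

Only option C (n) lies strictly between.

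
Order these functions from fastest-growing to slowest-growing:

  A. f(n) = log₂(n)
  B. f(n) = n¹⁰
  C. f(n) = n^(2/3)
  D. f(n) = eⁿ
D > B > C > A

Comparing growth rates:
D = eⁿ is O(eⁿ)
B = n¹⁰ is O(n¹⁰)
C = n^(2/3) is O(n^(2/3))
A = log₂(n) is O(log n)

Therefore, the order from fastest to slowest is: D > B > C > A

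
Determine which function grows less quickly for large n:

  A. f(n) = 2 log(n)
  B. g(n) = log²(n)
A

f(n) = 2 log(n) is O(log n), while g(n) = log²(n) is O(log² n).
Since O(log n) grows slower than O(log² n), f(n) is dominated.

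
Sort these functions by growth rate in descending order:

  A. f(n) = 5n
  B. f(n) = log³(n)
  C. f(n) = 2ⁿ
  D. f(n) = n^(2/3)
C > A > D > B

Comparing growth rates:
C = 2ⁿ is O(2ⁿ)
A = 5n is O(n)
D = n^(2/3) is O(n^(2/3))
B = log³(n) is O(log³ n)

Therefore, the order from fastest to slowest is: C > A > D > B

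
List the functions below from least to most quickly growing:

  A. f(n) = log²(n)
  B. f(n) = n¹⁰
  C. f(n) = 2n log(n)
A < C < B

Comparing growth rates:
A = log²(n) is O(log² n)
C = 2n log(n) is O(n log n)
B = n¹⁰ is O(n¹⁰)

Therefore, the order from slowest to fastest is: A < C < B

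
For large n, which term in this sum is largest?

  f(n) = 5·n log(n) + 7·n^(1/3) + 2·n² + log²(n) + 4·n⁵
4·n⁵

Looking at each term:
  - 5·n log(n) is O(n log n)
  - 7·n^(1/3) is O(n^(1/3))
  - 2·n² is O(n²)
  - log²(n) is O(log² n)
  - 4·n⁵ is O(n⁵)

The term 4·n⁵ (O(n⁵)) grows fastest and dominates all others.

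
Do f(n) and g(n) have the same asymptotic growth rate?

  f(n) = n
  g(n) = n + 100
True

f(n) = n and g(n) = n + 100 are both O(n).
Since they have the same asymptotic growth rate, f(n) = Θ(g(n)) is true.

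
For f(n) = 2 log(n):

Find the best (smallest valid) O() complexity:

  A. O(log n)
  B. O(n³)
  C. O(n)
A

f(n) = 2 log(n) is O(log n).
All listed options are valid Big-O bounds (upper bounds),
but O(log n) is the tightest (smallest valid bound).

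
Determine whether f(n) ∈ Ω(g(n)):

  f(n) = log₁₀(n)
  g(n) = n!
False

f(n) = log₁₀(n) is O(log n), and g(n) = n! is O(n!).
Since O(log n) grows slower than O(n!), f(n) = Ω(g(n)) is false.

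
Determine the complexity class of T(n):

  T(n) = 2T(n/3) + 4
Θ(n^log₃(2))

Master Theorem: a = 2, b = 3, f(n) = 4.
Compute the critical exponent d = log₃(2) = 0.631.
Compare f(n) = Θ(1) against n^d:
  k = 0 < d = 0.631, so f(n) = O(n^(d-ε)) — Case 1.
  The recursion cost dominates: T(n) = Θ(n^d) = Θ(n^log₃(2)).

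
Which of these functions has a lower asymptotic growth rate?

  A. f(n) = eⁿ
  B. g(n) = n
B

f(n) = eⁿ is O(eⁿ), while g(n) = n is O(n).
Since O(n) grows slower than O(eⁿ), g(n) is dominated.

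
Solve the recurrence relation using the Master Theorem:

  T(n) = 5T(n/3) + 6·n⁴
Θ(n⁴)

Master Theorem: a = 5, b = 3, f(n) = 6·n⁴.
Compute the critical exponent d = log₃(5) = 1.465.
Compare f(n) = Θ(n⁴) against n^d:
  k = 4 > d = 1.465, so f(n) = Ω(n^(d+ε)) — Case 3.
  Regularity: a·(n/b)^4/n^4 = a/b^4 = 5/81 < 1 ✓.
  The top-level work dominates: T(n) = Θ(f(n)) = Θ(n⁴).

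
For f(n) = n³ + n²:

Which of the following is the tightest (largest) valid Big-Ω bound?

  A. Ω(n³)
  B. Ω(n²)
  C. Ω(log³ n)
A

f(n) = n³ + n² is Ω(n³).
All listed options are valid Big-Ω bounds (lower bounds),
but Ω(n³) is the tightest (largest valid bound).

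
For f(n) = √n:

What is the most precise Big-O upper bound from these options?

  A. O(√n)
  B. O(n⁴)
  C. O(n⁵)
A

f(n) = √n is O(√n).
All listed options are valid Big-O bounds (upper bounds),
but O(√n) is the tightest (smallest valid bound).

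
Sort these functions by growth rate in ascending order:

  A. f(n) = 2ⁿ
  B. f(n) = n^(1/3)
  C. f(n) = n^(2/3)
B < C < A

Comparing growth rates:
B = n^(1/3) is O(n^(1/3))
C = n^(2/3) is O(n^(2/3))
A = 2ⁿ is O(2ⁿ)

Therefore, the order from slowest to fastest is: B < C < A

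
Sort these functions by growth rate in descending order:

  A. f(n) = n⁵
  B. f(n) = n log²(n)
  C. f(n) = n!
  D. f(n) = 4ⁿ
C > D > A > B

Comparing growth rates:
C = n! is O(n!)
D = 4ⁿ is O(4ⁿ)
A = n⁵ is O(n⁵)
B = n log²(n) is O(n log² n)

Therefore, the order from fastest to slowest is: C > D > A > B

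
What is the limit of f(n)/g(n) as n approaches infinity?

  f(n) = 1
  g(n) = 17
1/17

Since 1 and 17 have the same growth rate (O(1)),
the ratio converges to a constant: 1/17.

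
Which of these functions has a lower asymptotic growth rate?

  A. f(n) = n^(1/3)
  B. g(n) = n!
A

f(n) = n^(1/3) is O(n^(1/3)), while g(n) = n! is O(n!).
Since O(n^(1/3)) grows slower than O(n!), f(n) is dominated.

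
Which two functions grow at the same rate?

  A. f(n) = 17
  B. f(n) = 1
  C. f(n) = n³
A and B

Examining each function:
  A. 17 is O(1)
  B. 1 is O(1)
  C. n³ is O(n³)

Functions A and B both have the same complexity class.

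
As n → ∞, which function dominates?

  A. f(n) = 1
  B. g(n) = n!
B

f(n) = 1 is O(1), while g(n) = n! is O(n!).
Since O(n!) grows faster than O(1), g(n) dominates.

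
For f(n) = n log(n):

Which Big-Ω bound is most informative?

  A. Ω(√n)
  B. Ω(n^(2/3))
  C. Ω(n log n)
C

f(n) = n log(n) is Ω(n log n).
All listed options are valid Big-Ω bounds (lower bounds),
but Ω(n log n) is the tightest (largest valid bound).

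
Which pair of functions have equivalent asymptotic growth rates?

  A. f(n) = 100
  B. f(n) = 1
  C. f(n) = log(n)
A and B

Examining each function:
  A. 100 is O(1)
  B. 1 is O(1)
  C. log(n) is O(log n)

Functions A and B both have the same complexity class.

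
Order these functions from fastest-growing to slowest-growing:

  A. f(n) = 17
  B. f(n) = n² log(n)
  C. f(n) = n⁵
C > B > A

Comparing growth rates:
C = n⁵ is O(n⁵)
B = n² log(n) is O(n² log n)
A = 17 is O(1)

Therefore, the order from fastest to slowest is: C > B > A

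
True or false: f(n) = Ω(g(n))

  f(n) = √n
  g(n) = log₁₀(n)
True

f(n) = √n is O(√n), and g(n) = log₁₀(n) is O(log n).
Since O(√n) grows at least as fast as O(log n), f(n) = Ω(g(n)) is true.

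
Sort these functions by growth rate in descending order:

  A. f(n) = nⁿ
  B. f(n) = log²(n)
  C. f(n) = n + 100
A > C > B

Comparing growth rates:
A = nⁿ is O(nⁿ)
C = n + 100 is O(n)
B = log²(n) is O(log² n)

Therefore, the order from fastest to slowest is: A > C > B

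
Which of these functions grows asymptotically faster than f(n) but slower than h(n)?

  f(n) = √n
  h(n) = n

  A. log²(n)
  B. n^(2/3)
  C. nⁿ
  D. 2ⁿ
B

We need g(n) with √n = o(g(n)) and g(n) = o(n), i.e. O(√n) ≺ g ≺ O(n).
Check each option:
  A. log²(n) — O(log² n) does not grow strictly faster than f(n)
  B. n^(2/3) — O(n^(2/3)) is strictly between O(√n) and O(n) ✓
  C. nⁿ — O(nⁿ) does not grow strictly slower than h(n)
  D. 2ⁿ — O(2ⁿ) does not grow strictly slower than h(n)

Only option B (n^(2/3)) lies strictly between.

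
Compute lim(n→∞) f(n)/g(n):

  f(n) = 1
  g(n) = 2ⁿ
0

Since 1 (O(1)) grows slower than 2ⁿ (O(2ⁿ)),
the ratio f(n)/g(n) → 0 as n → ∞.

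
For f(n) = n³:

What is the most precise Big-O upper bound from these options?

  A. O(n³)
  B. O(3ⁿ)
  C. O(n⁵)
A

f(n) = n³ is O(n³).
All listed options are valid Big-O bounds (upper bounds),
but O(n³) is the tightest (smallest valid bound).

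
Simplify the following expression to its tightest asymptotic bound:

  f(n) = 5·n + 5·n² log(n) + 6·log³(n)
Θ(n² log n)

Order the terms by growth rate: 6·log³(n) ≺ 5·n ≺ 5·n² log(n).
The fastest-growing term 5·n² log(n) dominates as n → ∞; dropping its constant factor gives Θ(n² log n).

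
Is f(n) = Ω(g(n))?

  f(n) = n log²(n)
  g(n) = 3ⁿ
False

f(n) = n log²(n) is O(n log² n), and g(n) = 3ⁿ is O(3ⁿ).
Since O(n log² n) grows slower than O(3ⁿ), f(n) = Ω(g(n)) is false.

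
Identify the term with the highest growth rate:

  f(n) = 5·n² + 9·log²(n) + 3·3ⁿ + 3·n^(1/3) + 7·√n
3·3ⁿ

Looking at each term:
  - 5·n² is O(n²)
  - 9·log²(n) is O(log² n)
  - 3·3ⁿ is O(3ⁿ)
  - 3·n^(1/3) is O(n^(1/3))
  - 7·√n is O(√n)

The term 3·3ⁿ (O(3ⁿ)) grows fastest and dominates all others.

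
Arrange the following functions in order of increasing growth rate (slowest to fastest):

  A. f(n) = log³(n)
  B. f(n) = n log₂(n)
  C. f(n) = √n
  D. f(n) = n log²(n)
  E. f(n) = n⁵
A < C < B < D < E

Comparing growth rates:
A = log³(n) is O(log³ n)
C = √n is O(√n)
B = n log₂(n) is O(n log n)
D = n log²(n) is O(n log² n)
E = n⁵ is O(n⁵)

Therefore, the order from slowest to fastest is: A < C < B < D < E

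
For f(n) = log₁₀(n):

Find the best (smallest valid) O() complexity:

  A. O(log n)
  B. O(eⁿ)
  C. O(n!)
A

f(n) = log₁₀(n) is O(log n).
All listed options are valid Big-O bounds (upper bounds),
but O(log n) is the tightest (smallest valid bound).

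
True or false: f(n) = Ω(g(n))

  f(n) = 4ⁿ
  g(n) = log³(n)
True

f(n) = 4ⁿ is O(4ⁿ), and g(n) = log³(n) is O(log³ n).
Since O(4ⁿ) grows at least as fast as O(log³ n), f(n) = Ω(g(n)) is true.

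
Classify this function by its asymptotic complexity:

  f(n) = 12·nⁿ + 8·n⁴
O(nⁿ)

The dominant term in 12·nⁿ + 8·n⁴ is 12·nⁿ, which is Θ(nⁿ).
Lower-order terms (8·n⁴) are asymptotically negligible.
Constants are absorbed, so the tightest bound is O(nⁿ).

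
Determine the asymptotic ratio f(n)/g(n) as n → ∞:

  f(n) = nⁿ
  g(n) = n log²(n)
∞

Since nⁿ (O(nⁿ)) grows faster than n log²(n) (O(n log² n)),
the ratio f(n)/g(n) → ∞ as n → ∞.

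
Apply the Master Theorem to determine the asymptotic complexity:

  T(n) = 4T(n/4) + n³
Θ(n³)

Master Theorem: a = 4, b = 4, f(n) = n³.
Compute the critical exponent d = log₄(4) = 1.
Compare f(n) = Θ(n³) against n^d:
  k = 3 > d = 1, so f(n) = Ω(n^(d+ε)) — Case 3.
  Regularity: a·(n/b)^3/n^3 = a/b^3 = 4/64 < 1 ✓.
  The top-level work dominates: T(n) = Θ(f(n)) = Θ(n³).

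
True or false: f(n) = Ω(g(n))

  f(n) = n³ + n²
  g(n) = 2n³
True

f(n) = n³ + n² and g(n) = 2n³ are both O(n³).
Big-Ω permits equal growth rates (f ≥ c·g for some c > 0), so f(n) = Ω(g(n)) is true.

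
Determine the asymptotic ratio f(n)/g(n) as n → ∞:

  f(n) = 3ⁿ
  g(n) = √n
∞

Since 3ⁿ (O(3ⁿ)) grows faster than √n (O(√n)),
the ratio f(n)/g(n) → ∞ as n → ∞.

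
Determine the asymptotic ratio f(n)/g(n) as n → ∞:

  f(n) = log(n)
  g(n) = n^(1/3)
0

Since log(n) (O(log n)) grows slower than n^(1/3) (O(n^(1/3))),
the ratio f(n)/g(n) → 0 as n → ∞.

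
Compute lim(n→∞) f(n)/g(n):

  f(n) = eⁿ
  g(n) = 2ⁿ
∞

Since eⁿ (O(eⁿ)) grows faster than 2ⁿ (O(2ⁿ)),
the ratio f(n)/g(n) → ∞ as n → ∞.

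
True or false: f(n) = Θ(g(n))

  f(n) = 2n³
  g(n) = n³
True

f(n) = 2n³ and g(n) = n³ are both O(n³).
Since they have the same asymptotic growth rate, f(n) = Θ(g(n)) is true.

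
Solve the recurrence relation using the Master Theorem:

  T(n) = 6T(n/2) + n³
Θ(n³)

Master Theorem: a = 6, b = 2, f(n) = n³.
Compute the critical exponent d = log₂(6) = 2.585.
Compare f(n) = Θ(n³) against n^d:
  k = 3 > d = 2.585, so f(n) = Ω(n^(d+ε)) — Case 3.
  Regularity: a·(n/b)^3/n^3 = a/b^3 = 6/8 < 1 ✓.
  The top-level work dominates: T(n) = Θ(f(n)) = Θ(n³).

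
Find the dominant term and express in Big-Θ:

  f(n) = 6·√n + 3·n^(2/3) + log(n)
Θ(n^(2/3))

Order the terms by growth rate: log(n) ≺ 6·√n ≺ 3·n^(2/3).
The fastest-growing term 3·n^(2/3) dominates as n → ∞; dropping its constant factor gives Θ(n^(2/3)).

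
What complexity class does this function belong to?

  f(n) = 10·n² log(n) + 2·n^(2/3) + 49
O(n² log n)

The dominant term in 10·n² log(n) + 2·n^(2/3) + 49 is 10·n² log(n), which is Θ(n² log n).
Lower-order terms (2·n^(2/3), 49) are asymptotically negligible.
Constants are absorbed, so the tightest bound is O(n² log n).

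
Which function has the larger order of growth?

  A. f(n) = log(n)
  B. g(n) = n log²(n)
B

f(n) = log(n) is O(log n), while g(n) = n log²(n) is O(n log² n).
Since O(n log² n) grows faster than O(log n), g(n) dominates.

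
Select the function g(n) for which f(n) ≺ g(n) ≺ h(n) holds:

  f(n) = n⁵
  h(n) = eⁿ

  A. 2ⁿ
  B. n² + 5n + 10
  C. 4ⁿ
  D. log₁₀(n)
A

We need g(n) with n⁵ = o(g(n)) and g(n) = o(eⁿ), i.e. O(n⁵) ≺ g ≺ O(eⁿ).
Check each option:
  A. 2ⁿ — O(2ⁿ) is strictly between O(n⁵) and O(eⁿ) ✓
  B. n² + 5n + 10 — O(n²) does not grow strictly faster than f(n)
  C. 4ⁿ — O(4ⁿ) does not grow strictly slower than h(n)
  D. log₁₀(n) — O(log n) does not grow strictly faster than f(n)

Only option A (2ⁿ) lies strictly between.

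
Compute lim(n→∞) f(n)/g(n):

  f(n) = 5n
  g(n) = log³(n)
∞

Since 5n (O(n)) grows faster than log³(n) (O(log³ n)),
the ratio f(n)/g(n) → ∞ as n → ∞.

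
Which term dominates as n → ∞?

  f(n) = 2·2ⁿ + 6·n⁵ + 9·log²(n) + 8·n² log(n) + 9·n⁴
2·2ⁿ

Looking at each term:
  - 2·2ⁿ is O(2ⁿ)
  - 6·n⁵ is O(n⁵)
  - 9·log²(n) is O(log² n)
  - 8·n² log(n) is O(n² log n)
  - 9·n⁴ is O(n⁴)

The term 2·2ⁿ (O(2ⁿ)) grows fastest and dominates all others.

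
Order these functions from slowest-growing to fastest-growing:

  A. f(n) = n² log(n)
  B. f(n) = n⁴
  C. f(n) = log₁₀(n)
C < A < B

Comparing growth rates:
C = log₁₀(n) is O(log n)
A = n² log(n) is O(n² log n)
B = n⁴ is O(n⁴)

Therefore, the order from slowest to fastest is: C < A < B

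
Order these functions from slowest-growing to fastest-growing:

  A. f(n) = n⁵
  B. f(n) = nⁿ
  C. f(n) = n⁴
C < A < B

Comparing growth rates:
C = n⁴ is O(n⁴)
A = n⁵ is O(n⁵)
B = nⁿ is O(nⁿ)

Therefore, the order from slowest to fastest is: C < A < B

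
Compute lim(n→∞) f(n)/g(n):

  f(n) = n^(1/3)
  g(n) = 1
∞

Since n^(1/3) (O(n^(1/3))) grows faster than 1 (O(1)),
the ratio f(n)/g(n) → ∞ as n → ∞.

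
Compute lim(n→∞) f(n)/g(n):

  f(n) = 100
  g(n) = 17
100/17

Since 100 and 17 have the same growth rate (O(1)),
the ratio converges to a constant: 100/17.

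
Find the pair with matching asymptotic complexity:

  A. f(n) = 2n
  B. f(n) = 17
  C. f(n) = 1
B and C

Examining each function:
  A. 2n is O(n)
  B. 17 is O(1)
  C. 1 is O(1)

Functions B and C both have the same complexity class.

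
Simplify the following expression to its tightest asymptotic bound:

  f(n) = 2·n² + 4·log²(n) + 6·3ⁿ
Θ(3ⁿ)

Order the terms by growth rate: 4·log²(n) ≺ 2·n² ≺ 6·3ⁿ.
The fastest-growing term 6·3ⁿ dominates as n → ∞; dropping its constant factor gives Θ(3ⁿ).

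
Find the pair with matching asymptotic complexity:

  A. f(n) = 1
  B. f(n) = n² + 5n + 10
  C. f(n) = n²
B and C

Examining each function:
  A. 1 is O(1)
  B. n² + 5n + 10 is O(n²)
  C. n² is O(n²)

Functions B and C both have the same complexity class.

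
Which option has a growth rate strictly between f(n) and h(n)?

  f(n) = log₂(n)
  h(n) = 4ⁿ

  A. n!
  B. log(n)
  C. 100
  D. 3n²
D

We need g(n) with log₂(n) = o(g(n)) and g(n) = o(4ⁿ), i.e. O(log n) ≺ g ≺ O(4ⁿ).
Check each option:
  A. n! — O(n!) does not grow strictly slower than h(n)
  B. log(n) — O(log n) does not grow strictly faster than f(n)
  C. 100 — O(1) does not grow strictly faster than f(n)
  D. 3n² — O(n²) is strictly between O(log n) and O(4ⁿ) ✓

Only option D (3n²) lies strictly between.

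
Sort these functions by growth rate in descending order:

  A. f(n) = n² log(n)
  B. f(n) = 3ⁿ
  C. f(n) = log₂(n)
B > A > C

Comparing growth rates:
B = 3ⁿ is O(3ⁿ)
A = n² log(n) is O(n² log n)
C = log₂(n) is O(log n)

Therefore, the order from fastest to slowest is: B > A > C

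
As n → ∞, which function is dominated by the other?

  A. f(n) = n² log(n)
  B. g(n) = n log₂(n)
B

f(n) = n² log(n) is O(n² log n), while g(n) = n log₂(n) is O(n log n).
Since O(n log n) grows slower than O(n² log n), g(n) is dominated.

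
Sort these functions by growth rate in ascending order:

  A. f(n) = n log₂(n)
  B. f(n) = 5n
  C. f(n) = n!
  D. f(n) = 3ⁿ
B < A < D < C

Comparing growth rates:
B = 5n is O(n)
A = n log₂(n) is O(n log n)
D = 3ⁿ is O(3ⁿ)
C = n! is O(n!)

Therefore, the order from slowest to fastest is: B < A < D < C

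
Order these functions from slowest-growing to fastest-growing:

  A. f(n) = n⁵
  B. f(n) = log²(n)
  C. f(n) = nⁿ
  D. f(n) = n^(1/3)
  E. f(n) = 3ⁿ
B < D < A < E < C

Comparing growth rates:
B = log²(n) is O(log² n)
D = n^(1/3) is O(n^(1/3))
A = n⁵ is O(n⁵)
E = 3ⁿ is O(3ⁿ)
C = nⁿ is O(nⁿ)

Therefore, the order from slowest to fastest is: B < D < A < E < C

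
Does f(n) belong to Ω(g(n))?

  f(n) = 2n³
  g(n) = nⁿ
False

f(n) = 2n³ is O(n³), and g(n) = nⁿ is O(nⁿ).
Since O(n³) grows slower than O(nⁿ), f(n) = Ω(g(n)) is false.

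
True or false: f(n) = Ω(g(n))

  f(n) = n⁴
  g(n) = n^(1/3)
True

f(n) = n⁴ is O(n⁴), and g(n) = n^(1/3) is O(n^(1/3)).
Since O(n⁴) grows at least as fast as O(n^(1/3)), f(n) = Ω(g(n)) is true.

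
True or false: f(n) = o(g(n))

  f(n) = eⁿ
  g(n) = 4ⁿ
True

f(n) = eⁿ is O(eⁿ), and g(n) = 4ⁿ is O(4ⁿ).
Since O(eⁿ) grows strictly slower than O(4ⁿ), f(n) = o(g(n)) is true.
This means lim(n→∞) f(n)/g(n) = 0.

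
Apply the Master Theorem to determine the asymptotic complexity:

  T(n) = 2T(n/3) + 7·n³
Θ(n³)

Master Theorem: a = 2, b = 3, f(n) = 7·n³.
Compute the critical exponent d = log₃(2) = 0.631.
Compare f(n) = Θ(n³) against n^d:
  k = 3 > d = 0.631, so f(n) = Ω(n^(d+ε)) — Case 3.
  Regularity: a·(n/b)^3/n^3 = a/b^3 = 2/27 < 1 ✓.
  The top-level work dominates: T(n) = Θ(f(n)) = Θ(n³).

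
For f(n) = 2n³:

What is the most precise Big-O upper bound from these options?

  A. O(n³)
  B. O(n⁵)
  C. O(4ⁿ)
A

f(n) = 2n³ is O(n³).
All listed options are valid Big-O bounds (upper bounds),
but O(n³) is the tightest (smallest valid bound).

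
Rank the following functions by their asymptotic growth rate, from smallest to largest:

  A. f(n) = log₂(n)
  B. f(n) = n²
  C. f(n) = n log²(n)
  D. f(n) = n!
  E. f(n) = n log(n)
A < E < C < B < D

Comparing growth rates:
A = log₂(n) is O(log n)
E = n log(n) is O(n log n)
C = n log²(n) is O(n log² n)
B = n² is O(n²)
D = n! is O(n!)

Therefore, the order from slowest to fastest is: A < E < C < B < D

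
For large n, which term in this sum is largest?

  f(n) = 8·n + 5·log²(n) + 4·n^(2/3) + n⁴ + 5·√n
n⁴

Looking at each term:
  - 8·n is O(n)
  - 5·log²(n) is O(log² n)
  - 4·n^(2/3) is O(n^(2/3))
  - n⁴ is O(n⁴)
  - 5·√n is O(√n)

The term n⁴ (O(n⁴)) grows fastest and dominates all others.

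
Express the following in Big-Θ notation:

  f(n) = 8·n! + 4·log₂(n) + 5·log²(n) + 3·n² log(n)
Θ(n!)

Order the terms by growth rate: 4·log₂(n) ≺ 5·log²(n) ≺ 3·n² log(n) ≺ 8·n!.
The fastest-growing term 8·n! dominates as n → ∞; dropping its constant factor gives Θ(n!).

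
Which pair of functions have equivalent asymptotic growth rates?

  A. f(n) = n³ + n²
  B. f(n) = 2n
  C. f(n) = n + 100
B and C

Examining each function:
  A. n³ + n² is O(n³)
  B. 2n is O(n)
  C. n + 100 is O(n)

Functions B and C both have the same complexity class.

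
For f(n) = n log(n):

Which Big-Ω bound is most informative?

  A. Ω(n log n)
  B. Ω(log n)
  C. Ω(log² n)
A

f(n) = n log(n) is Ω(n log n).
All listed options are valid Big-Ω bounds (lower bounds),
but Ω(n log n) is the tightest (largest valid bound).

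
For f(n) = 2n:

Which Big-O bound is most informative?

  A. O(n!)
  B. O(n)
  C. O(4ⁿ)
B

f(n) = 2n is O(n).
All listed options are valid Big-O bounds (upper bounds),
but O(n) is the tightest (smallest valid bound).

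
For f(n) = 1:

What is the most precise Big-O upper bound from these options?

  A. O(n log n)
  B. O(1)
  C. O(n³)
B

f(n) = 1 is O(1).
All listed options are valid Big-O bounds (upper bounds),
but O(1) is the tightest (smallest valid bound).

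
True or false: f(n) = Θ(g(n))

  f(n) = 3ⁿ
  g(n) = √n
False

f(n) = 3ⁿ is O(3ⁿ), and g(n) = √n is O(√n).
Since they have different growth rates, f(n) = Θ(g(n)) is false.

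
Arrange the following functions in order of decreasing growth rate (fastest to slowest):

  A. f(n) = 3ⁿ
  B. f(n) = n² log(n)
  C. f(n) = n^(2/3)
A > B > C

Comparing growth rates:
A = 3ⁿ is O(3ⁿ)
B = n² log(n) is O(n² log n)
C = n^(2/3) is O(n^(2/3))

Therefore, the order from fastest to slowest is: A > B > C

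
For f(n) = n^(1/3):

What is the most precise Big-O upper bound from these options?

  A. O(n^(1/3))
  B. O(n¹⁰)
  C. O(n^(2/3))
A

f(n) = n^(1/3) is O(n^(1/3)).
All listed options are valid Big-O bounds (upper bounds),
but O(n^(1/3)) is the tightest (smallest valid bound).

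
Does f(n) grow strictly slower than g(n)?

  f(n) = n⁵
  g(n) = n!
True

f(n) = n⁵ is O(n⁵), and g(n) = n! is O(n!).
Since O(n⁵) grows strictly slower than O(n!), f(n) = o(g(n)) is true.
This means lim(n→∞) f(n)/g(n) = 0.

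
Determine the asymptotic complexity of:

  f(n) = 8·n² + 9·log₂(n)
O(n²)

The dominant term in 8·n² + 9·log₂(n) is 8·n², which is Θ(n²).
Lower-order terms (9·log₂(n)) are asymptotically negligible.
Constants are absorbed, so the tightest bound is O(n²).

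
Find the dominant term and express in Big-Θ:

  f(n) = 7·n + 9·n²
Θ(n²)

Order the terms by growth rate: 7·n ≺ 9·n².
The fastest-growing term 9·n² dominates as n → ∞; dropping its constant factor gives Θ(n²).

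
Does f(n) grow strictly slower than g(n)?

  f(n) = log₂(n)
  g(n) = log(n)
False

f(n) = log₂(n) is O(log n), and g(n) = log(n) is O(log n).
Since they have the same growth rate, f(n) = o(g(n)) is false.
(f = o(g) requires f to grow strictly slower, not equal.)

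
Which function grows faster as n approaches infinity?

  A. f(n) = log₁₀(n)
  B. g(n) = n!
B

f(n) = log₁₀(n) is O(log n), while g(n) = n! is O(n!).
Since O(n!) grows faster than O(log n), g(n) dominates.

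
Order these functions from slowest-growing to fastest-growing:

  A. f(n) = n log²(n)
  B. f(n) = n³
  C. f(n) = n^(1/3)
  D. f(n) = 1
D < C < A < B

Comparing growth rates:
D = 1 is O(1)
C = n^(1/3) is O(n^(1/3))
A = n log²(n) is O(n log² n)
B = n³ is O(n³)

Therefore, the order from slowest to fastest is: D < C < A < B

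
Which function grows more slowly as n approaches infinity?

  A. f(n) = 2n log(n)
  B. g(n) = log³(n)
B

f(n) = 2n log(n) is O(n log n), while g(n) = log³(n) is O(log³ n).
Since O(log³ n) grows slower than O(n log n), g(n) is dominated.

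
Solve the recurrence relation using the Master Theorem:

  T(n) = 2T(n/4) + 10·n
Θ(n)

Master Theorem: a = 2, b = 4, f(n) = 10·n.
Compute the critical exponent d = log₄(2) = 0.500.
Compare f(n) = Θ(n) against n^d:
  k = 1 > d = 0.500, so f(n) = Ω(n^(d+ε)) — Case 3.
  Regularity: a·(n/b)^1/n^1 = a/b^1 = 2/4 < 1 ✓.
  The top-level work dominates: T(n) = Θ(f(n)) = Θ(n).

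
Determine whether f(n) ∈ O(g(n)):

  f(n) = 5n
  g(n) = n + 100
True

f(n) = 5n and g(n) = n + 100 are both O(n).
Big-O permits equal growth rates (f ≤ c·g for some c), so f(n) = O(g(n)) is true.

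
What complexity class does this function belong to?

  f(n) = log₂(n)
O(log n)

The dominant term in log₂(n) is log₂(n), which is Θ(log n).
Constants are absorbed, so the tightest bound is O(log n).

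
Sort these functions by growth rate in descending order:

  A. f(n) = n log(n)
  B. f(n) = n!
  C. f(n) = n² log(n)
B > C > A

Comparing growth rates:
B = n! is O(n!)
C = n² log(n) is O(n² log n)
A = n log(n) is O(n log n)

Therefore, the order from fastest to slowest is: B > C > A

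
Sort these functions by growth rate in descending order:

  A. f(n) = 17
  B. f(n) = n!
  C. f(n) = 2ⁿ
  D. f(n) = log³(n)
B > C > D > A

Comparing growth rates:
B = n! is O(n!)
C = 2ⁿ is O(2ⁿ)
D = log³(n) is O(log³ n)
A = 17 is O(1)

Therefore, the order from fastest to slowest is: B > C > D > A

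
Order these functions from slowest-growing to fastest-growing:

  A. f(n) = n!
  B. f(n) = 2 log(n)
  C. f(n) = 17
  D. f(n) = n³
C < B < D < A

Comparing growth rates:
C = 17 is O(1)
B = 2 log(n) is O(log n)
D = n³ is O(n³)
A = n! is O(n!)

Therefore, the order from slowest to fastest is: C < B < D < A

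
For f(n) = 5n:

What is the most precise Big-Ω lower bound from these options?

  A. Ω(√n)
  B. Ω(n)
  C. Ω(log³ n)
B

f(n) = 5n is Ω(n).
All listed options are valid Big-Ω bounds (lower bounds),
but Ω(n) is the tightest (largest valid bound).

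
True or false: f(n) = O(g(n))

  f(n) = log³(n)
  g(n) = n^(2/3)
True

f(n) = log³(n) is O(log³ n), and g(n) = n^(2/3) is O(n^(2/3)).
Since O(log³ n) ⊆ O(n^(2/3)) (f grows no faster than g), f(n) = O(g(n)) is true.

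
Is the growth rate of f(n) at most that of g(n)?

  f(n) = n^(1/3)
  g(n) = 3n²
True

f(n) = n^(1/3) is O(n^(1/3)), and g(n) = 3n² is O(n²).
Since O(n^(1/3)) ⊆ O(n²) (f grows no faster than g), f(n) = O(g(n)) is true.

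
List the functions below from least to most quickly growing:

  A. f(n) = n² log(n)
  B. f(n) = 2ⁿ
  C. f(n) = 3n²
C < A < B

Comparing growth rates:
C = 3n² is O(n²)
A = n² log(n) is O(n² log n)
B = 2ⁿ is O(2ⁿ)

Therefore, the order from slowest to fastest is: C < A < B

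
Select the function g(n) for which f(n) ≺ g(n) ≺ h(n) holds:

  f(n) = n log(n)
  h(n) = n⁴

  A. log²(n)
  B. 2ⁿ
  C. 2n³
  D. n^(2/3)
C

We need g(n) with n log(n) = o(g(n)) and g(n) = o(n⁴), i.e. O(n log n) ≺ g ≺ O(n⁴).
Check each option:
  A. log²(n) — O(log² n) does not grow strictly faster than f(n)
  B. 2ⁿ — O(2ⁿ) does not grow strictly slower than h(n)
  C. 2n³ — O(n³) is strictly between O(n log n) and O(n⁴) ✓
  D. n^(2/3) — O(n^(2/3)) does not grow strictly faster than f(n)

Only option C (2n³) lies strictly between.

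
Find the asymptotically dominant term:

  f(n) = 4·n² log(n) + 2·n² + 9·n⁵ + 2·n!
2·n!

Looking at each term:
  - 4·n² log(n) is O(n² log n)
  - 2·n² is O(n²)
  - 9·n⁵ is O(n⁵)
  - 2·n! is O(n!)

The term 2·n! (O(n!)) grows fastest and dominates all others.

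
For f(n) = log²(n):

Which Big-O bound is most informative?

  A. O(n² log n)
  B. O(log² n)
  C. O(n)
B

f(n) = log²(n) is O(log² n).
All listed options are valid Big-O bounds (upper bounds),
but O(log² n) is the tightest (smallest valid bound).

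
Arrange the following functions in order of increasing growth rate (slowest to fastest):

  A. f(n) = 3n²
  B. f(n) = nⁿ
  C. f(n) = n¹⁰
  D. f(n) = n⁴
A < D < C < B

Comparing growth rates:
A = 3n² is O(n²)
D = n⁴ is O(n⁴)
C = n¹⁰ is O(n¹⁰)
B = nⁿ is O(nⁿ)

Therefore, the order from slowest to fastest is: A < D < C < B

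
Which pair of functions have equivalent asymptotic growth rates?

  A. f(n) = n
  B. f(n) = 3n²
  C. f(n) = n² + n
B and C

Examining each function:
  A. n is O(n)
  B. 3n² is O(n²)
  C. n² + n is O(n²)

Functions B and C both have the same complexity class.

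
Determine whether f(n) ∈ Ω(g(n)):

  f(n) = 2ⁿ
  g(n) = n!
False

f(n) = 2ⁿ is O(2ⁿ), and g(n) = n! is O(n!).
Since O(2ⁿ) grows slower than O(n!), f(n) = Ω(g(n)) is false.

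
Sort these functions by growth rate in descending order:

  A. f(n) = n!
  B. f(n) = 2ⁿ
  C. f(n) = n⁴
A > B > C

Comparing growth rates:
A = n! is O(n!)
B = 2ⁿ is O(2ⁿ)
C = n⁴ is O(n⁴)

Therefore, the order from fastest to slowest is: A > B > C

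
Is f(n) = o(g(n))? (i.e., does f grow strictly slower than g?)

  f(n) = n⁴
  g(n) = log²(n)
False

f(n) = n⁴ is O(n⁴), and g(n) = log²(n) is O(log² n).
Since O(n⁴) grows faster than or equal to O(log² n), f(n) = o(g(n)) is false.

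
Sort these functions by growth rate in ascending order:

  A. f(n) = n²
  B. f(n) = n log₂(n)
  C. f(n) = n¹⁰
B < A < C

Comparing growth rates:
B = n log₂(n) is O(n log n)
A = n² is O(n²)
C = n¹⁰ is O(n¹⁰)

Therefore, the order from slowest to fastest is: B < A < C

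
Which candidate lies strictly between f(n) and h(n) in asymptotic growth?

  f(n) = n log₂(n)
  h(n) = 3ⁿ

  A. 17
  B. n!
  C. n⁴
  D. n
C

We need g(n) with n log₂(n) = o(g(n)) and g(n) = o(3ⁿ), i.e. O(n log n) ≺ g ≺ O(3ⁿ).
Check each option:
  A. 17 — O(1) does not grow strictly faster than f(n)
  B. n! — O(n!) does not grow strictly slower than h(n)
  C. n⁴ — O(n⁴) is strictly between O(n log n) and O(3ⁿ) ✓
  D. n — O(n) does not grow strictly faster than f(n)

Only option C (n⁴) lies strictly between.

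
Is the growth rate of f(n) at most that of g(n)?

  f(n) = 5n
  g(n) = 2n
True

f(n) = 5n and g(n) = 2n are both O(n).
Big-O permits equal growth rates (f ≤ c·g for some c), so f(n) = O(g(n)) is true.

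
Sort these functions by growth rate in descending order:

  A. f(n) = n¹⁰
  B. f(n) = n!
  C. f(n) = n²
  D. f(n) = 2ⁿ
B > D > A > C

Comparing growth rates:
B = n! is O(n!)
D = 2ⁿ is O(2ⁿ)
A = n¹⁰ is O(n¹⁰)
C = n² is O(n²)

Therefore, the order from fastest to slowest is: B > D > A > C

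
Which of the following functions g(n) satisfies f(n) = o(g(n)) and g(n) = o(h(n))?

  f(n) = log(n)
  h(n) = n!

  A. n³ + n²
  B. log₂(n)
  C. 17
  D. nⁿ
A

We need g(n) with log(n) = o(g(n)) and g(n) = o(n!), i.e. O(log n) ≺ g ≺ O(n!).
Check each option:
  A. n³ + n² — O(n³) is strictly between O(log n) and O(n!) ✓
  B. log₂(n) — O(log n) does not grow strictly faster than f(n)
  C. 17 — O(1) does not grow strictly faster than f(n)
  D. nⁿ — O(nⁿ) does not grow strictly slower than h(n)

Only option A (n³ + n²) lies strictly between.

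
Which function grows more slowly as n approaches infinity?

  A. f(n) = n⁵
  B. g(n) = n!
A

f(n) = n⁵ is O(n⁵), while g(n) = n! is O(n!).
Since O(n⁵) grows slower than O(n!), f(n) is dominated.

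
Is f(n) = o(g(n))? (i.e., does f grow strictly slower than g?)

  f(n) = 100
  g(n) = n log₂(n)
True

f(n) = 100 is O(1), and g(n) = n log₂(n) is O(n log n).
Since O(1) grows strictly slower than O(n log n), f(n) = o(g(n)) is true.
This means lim(n→∞) f(n)/g(n) = 0.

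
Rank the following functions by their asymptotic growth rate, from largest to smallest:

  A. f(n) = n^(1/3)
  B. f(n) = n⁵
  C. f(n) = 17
B > A > C

Comparing growth rates:
B = n⁵ is O(n⁵)
A = n^(1/3) is O(n^(1/3))
C = 17 is O(1)

Therefore, the order from fastest to slowest is: B > A > C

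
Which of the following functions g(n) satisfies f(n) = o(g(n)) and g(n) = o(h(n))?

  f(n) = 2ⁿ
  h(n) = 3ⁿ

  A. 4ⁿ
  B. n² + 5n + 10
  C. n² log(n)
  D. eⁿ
D

We need g(n) with 2ⁿ = o(g(n)) and g(n) = o(3ⁿ), i.e. O(2ⁿ) ≺ g ≺ O(3ⁿ).
Check each option:
  A. 4ⁿ — O(4ⁿ) does not grow strictly slower than h(n)
  B. n² + 5n + 10 — O(n²) does not grow strictly faster than f(n)
  C. n² log(n) — O(n² log n) does not grow strictly faster than f(n)
  D. eⁿ — O(eⁿ) is strictly between O(2ⁿ) and O(3ⁿ) ✓

Only option D (eⁿ) lies strictly between.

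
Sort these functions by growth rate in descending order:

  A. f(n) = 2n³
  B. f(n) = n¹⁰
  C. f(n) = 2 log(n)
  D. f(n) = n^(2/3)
B > A > D > C

Comparing growth rates:
B = n¹⁰ is O(n¹⁰)
A = 2n³ is O(n³)
D = n^(2/3) is O(n^(2/3))
C = 2 log(n) is O(log n)

Therefore, the order from fastest to slowest is: B > A > D > C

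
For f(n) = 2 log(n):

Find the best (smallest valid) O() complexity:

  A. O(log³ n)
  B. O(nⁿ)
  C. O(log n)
C

f(n) = 2 log(n) is O(log n).
All listed options are valid Big-O bounds (upper bounds),
but O(log n) is the tightest (smallest valid bound).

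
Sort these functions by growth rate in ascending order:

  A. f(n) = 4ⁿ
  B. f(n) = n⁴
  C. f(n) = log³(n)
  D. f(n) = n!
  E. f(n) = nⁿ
C < B < A < D < E

Comparing growth rates:
C = log³(n) is O(log³ n)
B = n⁴ is O(n⁴)
A = 4ⁿ is O(4ⁿ)
D = n! is O(n!)
E = nⁿ is O(nⁿ)

Therefore, the order from slowest to fastest is: C < B < A < D < E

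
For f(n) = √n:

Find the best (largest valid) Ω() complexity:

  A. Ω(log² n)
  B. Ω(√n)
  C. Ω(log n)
B

f(n) = √n is Ω(√n).
All listed options are valid Big-Ω bounds (lower bounds),
but Ω(√n) is the tightest (largest valid bound).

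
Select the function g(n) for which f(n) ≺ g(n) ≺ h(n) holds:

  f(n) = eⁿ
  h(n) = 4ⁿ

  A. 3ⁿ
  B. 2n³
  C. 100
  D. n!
A

We need g(n) with eⁿ = o(g(n)) and g(n) = o(4ⁿ), i.e. O(eⁿ) ≺ g ≺ O(4ⁿ).
Check each option:
  A. 3ⁿ — O(3ⁿ) is strictly between O(eⁿ) and O(4ⁿ) ✓
  B. 2n³ — O(n³) does not grow strictly faster than f(n)
  C. 100 — O(1) does not grow strictly faster than f(n)
  D. n! — O(n!) does not grow strictly slower than h(n)

Only option A (3ⁿ) lies strictly between.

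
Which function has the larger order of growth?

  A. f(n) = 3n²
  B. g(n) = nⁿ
B

f(n) = 3n² is O(n²), while g(n) = nⁿ is O(nⁿ).
Since O(nⁿ) grows faster than O(n²), g(n) dominates.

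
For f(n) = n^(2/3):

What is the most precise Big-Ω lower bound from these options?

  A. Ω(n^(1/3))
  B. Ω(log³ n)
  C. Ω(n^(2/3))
C

f(n) = n^(2/3) is Ω(n^(2/3)).
All listed options are valid Big-Ω bounds (lower bounds),
but Ω(n^(2/3)) is the tightest (largest valid bound).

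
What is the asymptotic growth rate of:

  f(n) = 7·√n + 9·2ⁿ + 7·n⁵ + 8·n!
Θ(n!)

Order the terms by growth rate: 7·√n ≺ 7·n⁵ ≺ 9·2ⁿ ≺ 8·n!.
The fastest-growing term 8·n! dominates as n → ∞; dropping its constant factor gives Θ(n!).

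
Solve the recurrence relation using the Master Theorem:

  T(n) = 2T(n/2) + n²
Θ(n²)

Master Theorem: a = 2, b = 2, f(n) = n².
Compute the critical exponent d = log₂(2) = 1.
Compare f(n) = Θ(n²) against n^d:
  k = 2 > d = 1, so f(n) = Ω(n^(d+ε)) — Case 3.
  Regularity: a·(n/b)^2/n^2 = a/b^2 = 2/4 < 1 ✓.
  The top-level work dominates: T(n) = Θ(f(n)) = Θ(n²).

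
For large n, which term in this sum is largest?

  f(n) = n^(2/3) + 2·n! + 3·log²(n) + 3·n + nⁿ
nⁿ

Looking at each term:
  - n^(2/3) is O(n^(2/3))
  - 2·n! is O(n!)
  - 3·log²(n) is O(log² n)
  - 3·n is O(n)
  - nⁿ is O(nⁿ)

The term nⁿ (O(nⁿ)) grows fastest and dominates all others.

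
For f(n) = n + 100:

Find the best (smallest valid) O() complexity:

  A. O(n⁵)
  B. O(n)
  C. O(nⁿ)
B

f(n) = n + 100 is O(n).
All listed options are valid Big-O bounds (upper bounds),
but O(n) is the tightest (smallest valid bound).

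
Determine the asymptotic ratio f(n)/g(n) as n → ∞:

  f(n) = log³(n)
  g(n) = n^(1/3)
0

Since log³(n) (O(log³ n)) grows slower than n^(1/3) (O(n^(1/3))),
the ratio f(n)/g(n) → 0 as n → ∞.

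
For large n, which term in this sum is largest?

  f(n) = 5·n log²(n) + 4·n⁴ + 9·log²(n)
4·n⁴

Looking at each term:
  - 5·n log²(n) is O(n log² n)
  - 4·n⁴ is O(n⁴)
  - 9·log²(n) is O(log² n)

The term 4·n⁴ (O(n⁴)) grows fastest and dominates all others.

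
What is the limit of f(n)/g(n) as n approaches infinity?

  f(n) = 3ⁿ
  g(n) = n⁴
∞

Since 3ⁿ (O(3ⁿ)) grows faster than n⁴ (O(n⁴)),
the ratio f(n)/g(n) → ∞ as n → ∞.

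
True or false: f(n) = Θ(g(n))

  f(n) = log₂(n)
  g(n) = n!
False

f(n) = log₂(n) is O(log n), and g(n) = n! is O(n!).
Since they have different growth rates, f(n) = Θ(g(n)) is false.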